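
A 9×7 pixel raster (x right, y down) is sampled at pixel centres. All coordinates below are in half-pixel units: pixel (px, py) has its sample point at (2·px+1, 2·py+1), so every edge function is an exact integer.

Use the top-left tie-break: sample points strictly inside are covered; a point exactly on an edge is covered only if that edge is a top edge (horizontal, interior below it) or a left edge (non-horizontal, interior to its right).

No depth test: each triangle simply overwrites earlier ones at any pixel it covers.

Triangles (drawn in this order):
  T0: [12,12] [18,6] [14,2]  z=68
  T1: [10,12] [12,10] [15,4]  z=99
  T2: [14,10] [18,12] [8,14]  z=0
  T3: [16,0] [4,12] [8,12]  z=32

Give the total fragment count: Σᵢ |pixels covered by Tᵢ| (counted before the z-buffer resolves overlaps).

T0:
  2·area = 48  (B↔C swapped to make it positive)
  edge (12, 12)→(14, 2): d=(2,-10) top-left  bias=+0
  edge (14, 2)→(18, 6): d=(4,4) right/bottom  bias=-1
  edge (18, 6)→(12, 12): d=(-6,6) right/bottom  bias=-1
    (6,0)@(13, 1): e=[-12,0,60] → ·  [on edge]
    (7,1)@(15, 3): e=[12,0,36] → ·  [on edge]
    (7,2)@(15, 5): e=[16,8,24] → █
    (8,2)@(17, 5): e=[36,0,12] → ·  [on edge]
    (6,3)@(13, 7): e=[0,24,24] → █  [on edge]
    (8,3)@(17, 7): e=[40,8,0] → ·  [on edge]
    (6,4)@(13, 9): e=[4,32,12] → █
    (7,4)@(15, 9): e=[24,24,0] → ·  [on edge]
    (6,5)@(13, 11): e=[8,40,0] → ·  [on edge]
    (5,6)@(11, 13): e=[-8,56,0] → ·  [on edge]
  covered (4 px):
    · · · · · · · · ·
    · · · · · · · · ·
    · · · · · · · █ ·
    · · · · · · █ █ ·
    · · · · · · █ · ·
    · · · · · · · · ·
    · · · · · · · · ·
T1:
  2·area = 6  (B↔C swapped to make it positive)
  edge (10, 12)→(15, 4): d=(5,-8) top-left  bias=+0
  edge (15, 4)→(12, 10): d=(-3,6) right/bottom  bias=-1
  edge (12, 10)→(10, 12): d=(-2,2) right/bottom  bias=-1
    (8,2)@(17, 5): e=[21,-15,0] → ·  [on edge]
    (7,3)@(15, 7): e=[15,-9,0] → ·  [on edge]
    (6,4)@(13, 9): e=[9,-3,0] → ·  [on edge]
    (5,5)@(11, 11): e=[3,3,0] → ·  [on edge]
    (4,6)@(9, 13): e=[-3,9,0] → ·  [on edge]
  covered (0 px):
    · · · · · · · · ·
    · · · · · · · · ·
    · · · · · · · · ·
    · · · · · · · · ·
    · · · · · · · · ·
    · · · · · · · · ·
    · · · · · · · · ·
T2:
  2·area = 28
  edge (14, 10)→(18, 12): d=(4,2) right/bottom  bias=-1
  edge (18, 12)→(8, 14): d=(-10,2) right/bottom  bias=-1
  edge (8, 14)→(14, 10): d=(6,-4) top-left  bias=+0
    (6,5)@(13, 11): e=[6,20,2] → █
    (7,5)@(15, 11): e=[2,16,10] → █
    (8,5)@(17, 11): e=[-2,12,18] → ·
    (5,6)@(11, 13): e=[18,4,6] → █
    (6,6)@(13, 13): e=[14,0,14] → ·  [on edge]
    (7,6)@(15, 13): e=[10,-4,22] → ·
  covered (3 px):
    · · · · · · · · ·
    · · · · · · · · ·
    · · · · · · · · ·
    · · · · · · · · ·
    · · · · · · · · ·
    · · · · · · █ █ ·
    · · · · · █ · · ·
T3:
  2·area = 48  (B↔C swapped to make it positive)
  edge (16, 0)→(8, 12): d=(-8,12) right/bottom  bias=-1
  edge (8, 12)→(4, 12): d=(-4,0) right/bottom  bias=-1
  edge (4, 12)→(16, 0): d=(12,-12) top-left  bias=+0
    (7,0)@(15, 1): e=[4,44,0] → █  [on edge]
    (8,0)@(17, 1): e=[-20,44,24] → ·
    (6,1)@(13, 3): e=[12,36,0] → █  [on edge]
    (7,1)@(15, 3): e=[-12,36,24] → ·
    (5,2)@(11, 5): e=[20,28,0] → █  [on edge]
    (6,2)@(13, 5): e=[-4,28,24] → ·
    (4,3)@(9, 7): e=[28,20,0] → █  [on edge]
    (6,3)@(13, 7): e=[-20,20,48] → ·
    (3,4)@(7, 9): e=[36,12,0] → █  [on edge]
    (5,4)@(11, 9): e=[-12,12,48] → ·
    (2,5)@(5, 11): e=[44,4,0] → █  [on edge]
    (4,5)@(9, 11): e=[-4,4,48] → ·
    (1,6)@(3, 13): e=[52,-4,0] → ·  [on edge]
  covered (9 px):
    · · · · · · · █ ·
    · · · · · · █ · ·
    · · · · · █ · · ·
    · · · · █ █ · · ·
    · · · █ █ · · · ·
    · · █ █ · · · · ·
    · · · · · · · · ·

Result: 16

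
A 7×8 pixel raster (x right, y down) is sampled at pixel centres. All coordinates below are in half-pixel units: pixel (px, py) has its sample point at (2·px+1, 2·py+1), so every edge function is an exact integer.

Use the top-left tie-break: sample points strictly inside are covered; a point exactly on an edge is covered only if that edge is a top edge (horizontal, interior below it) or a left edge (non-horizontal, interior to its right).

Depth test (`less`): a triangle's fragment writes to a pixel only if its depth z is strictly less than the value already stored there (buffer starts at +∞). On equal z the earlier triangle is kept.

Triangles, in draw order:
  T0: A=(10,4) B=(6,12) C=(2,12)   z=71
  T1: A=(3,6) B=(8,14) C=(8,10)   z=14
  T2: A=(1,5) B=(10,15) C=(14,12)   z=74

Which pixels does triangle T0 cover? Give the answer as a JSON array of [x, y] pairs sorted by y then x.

T0:
  2·area = 32
  edge (10, 4)→(6, 12): d=(-4,8) right/bottom  bias=-1
  edge (6, 12)→(2, 12): d=(-4,0) right/bottom  bias=-1
  edge (2, 12)→(10, 4): d=(8,-8) top-left  bias=+0
    (6,0)@(13, 1): e=[-12,44,0] → ·  [on edge]
    (5,1)@(11, 3): e=[-4,36,0] → ·  [on edge]
    (4,2)@(9, 5): e=[4,28,0] → █  [on edge]
    (5,2)@(11, 5): e=[-12,28,16] → ·
    (3,3)@(7, 7): e=[12,20,0] → █  [on edge]
    (4,3)@(9, 7): e=[-4,20,16] → ·
    (2,4)@(5, 9): e=[20,12,0] → █  [on edge]
    (4,4)@(9, 9): e=[-12,12,32] → ·
    (1,5)@(3, 11): e=[28,4,0] → █  [on edge]
    (3,5)@(7, 11): e=[-4,4,32] → ·
    (0,6)@(1, 13): e=[36,-4,0] → ·  [on edge]
    (1,6)@(3, 13): e=[20,-4,16] → ·
  covered (6 px):
    · · · · · · ·
    · · · · · · ·
    · · · · █ · ·
    · · · █ · · ·
    · · █ █ · · ·
    · █ █ · · · ·
    · · · · · · ·
    · · · · · · ·
T1:
  2·area = 20  (B↔C swapped to make it positive)
  edge (3, 6)→(8, 10): d=(5,4) right/bottom  bias=-1
  edge (8, 10)→(8, 14): d=(0,4) right/bottom  bias=-1
  edge (8, 14)→(3, 6): d=(-5,-8) top-left  bias=+0
    (2,4)@(5, 9): e=[7,12,1] → █
    (3,4)@(7, 9): e=[-1,4,17] → ·
    (2,5)@(5, 11): e=[17,12,-9] → ·
    (3,5)@(7, 11): e=[9,4,7] → █
    (4,5)@(9, 11): e=[1,-4,23] → ·
    (3,6)@(7, 13): e=[19,4,-3] → ·
  covered (2 px):
    · · · · · · ·
    · · · · · · ·
    · · · · · · ·
    · · · · · · ·
    · · █ · · · ·
    · · · █ · · ·
    · · · · · · ·
    · · · · · · ·
T2:
  2·area = 67  (B↔C swapped to make it positive)
  edge (1, 5)→(14, 12): d=(13,7) right/bottom  bias=-1
  edge (14, 12)→(10, 15): d=(-4,3) right/bottom  bias=-1
  edge (10, 15)→(1, 5): d=(-9,-10) top-left  bias=+0
    (0,2)@(1, 5): e=[0,67,0] → ·  [on edge]
    (1,3)@(3, 7): e=[12,53,2] → █
    (2,3)@(5, 7): e=[-2,47,22] → ·
    (1,4)@(3, 9): e=[38,45,-16] → ·
    (2,4)@(5, 9): e=[24,39,4] → █
    (3,4)@(7, 9): e=[10,33,24] → █
    (4,4)@(9, 9): e=[-4,27,44] → ·
    (2,5)@(5, 11): e=[50,31,-14] → ·
    (3,5)@(7, 11): e=[36,25,6] → █
    (4,5)@(9, 11): e=[22,19,26] → █
    (5,5)@(11, 11): e=[8,13,46] → █
    (6,5)@(13, 11): e=[-6,7,66] → ·
  covered (8 px):
    · · · · · · ·
    · · · · · · ·
    · · · · · · ·
    · █ · · · · ·
    · · █ █ · · ·
    · · · █ █ █ ·
    · · · · █ █ ·
    · · · · · · ·

Final: [[4,2],[3,3],[2,4],[3,4],[1,5],[2,5]]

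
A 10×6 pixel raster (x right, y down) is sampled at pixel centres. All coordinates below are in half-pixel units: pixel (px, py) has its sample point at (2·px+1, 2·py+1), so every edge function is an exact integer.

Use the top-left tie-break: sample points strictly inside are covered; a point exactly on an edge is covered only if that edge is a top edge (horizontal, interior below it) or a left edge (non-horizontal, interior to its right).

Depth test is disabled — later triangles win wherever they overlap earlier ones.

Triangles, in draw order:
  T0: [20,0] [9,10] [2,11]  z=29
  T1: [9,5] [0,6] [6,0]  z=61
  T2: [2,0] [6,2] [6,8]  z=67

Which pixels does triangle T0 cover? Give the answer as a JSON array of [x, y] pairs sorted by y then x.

T0:
  2·area = 59
  edge (20, 0)→(9, 10): d=(-11,10) right/bottom  bias=-1
  edge (9, 10)→(2, 11): d=(-7,1) right/bottom  bias=-1
  edge (2, 11)→(20, 0): d=(18,-11) top-left  bias=+0
    (6,2)@(13, 5): e=[15,31,13] → #
    (7,2)@(15, 5): e=[-5,29,35] → ·
    (4,3)@(9, 7): e=[33,21,5] → #
    (5,3)@(11, 7): e=[13,19,27] → #
    (6,3)@(13, 7): e=[-7,17,49] → ·
    (3,4)@(7, 9): e=[31,9,19] → #
    (5,4)@(11, 9): e=[-9,5,63] → ·
    (3,5)@(7, 11): e=[9,-5,55] → ·
    (4,5)@(9, 11): e=[-11,-7,77] → ·
  covered (5 px):
    · · · · · · · · · ·
    · · · · · · · · · ·
    · · · · · · # · · ·
    · · · · # # · · · ·
    · · · # # · · · · ·
    · · · · · · · · · ·
T1:
  2·area = 48
  edge (9, 5)→(0, 6): d=(-9,1) right/bottom  bias=-1
  edge (0, 6)→(6, 0): d=(6,-6) top-left  bias=+0
  edge (6, 0)→(9, 5): d=(3,5) right/bottom  bias=-1
    (2,0)@(5, 1): e=[40,0,8] → #  [on edge]
    (3,0)@(7, 1): e=[38,12,-2] → ·
    (1,1)@(3, 3): e=[24,0,24] → #  [on edge]
    (3,1)@(7, 3): e=[20,24,4] → #
    (4,1)@(9, 3): e=[18,36,-6] → ·
    (0,2)@(1, 5): e=[8,0,40] → #  [on edge]
    (4,2)@(9, 5): e=[0,48,0] → ·  [on edge]
    (0,3)@(1, 7): e=[-10,12,46] → ·
    (1,3)@(3, 7): e=[-12,24,36] → ·
    (2,3)@(5, 7): e=[-14,36,26] → ·
    (3,3)@(7, 7): e=[-16,48,16] → ·
  covered (8 px):
    · · # · · · · · · ·
    · # # # · · · · · ·
    # # # # · · · · · ·
    · · · · · · · · · ·
    · · · · · · · · · ·
    · · · · · · · · · ·
T2:
  2·area = 24
  edge (2, 0)→(6, 2): d=(4,2) right/bottom  bias=-1
  edge (6, 2)→(6, 8): d=(0,6) right/bottom  bias=-1
  edge (6, 8)→(2, 0): d=(-4,-8) top-left  bias=+0
    (1,0)@(3, 1): e=[2,18,4] → #
    (2,0)@(5, 1): e=[-2,6,20] → ·
    (1,1)@(3, 3): e=[10,18,-4] → ·
    (2,1)@(5, 3): e=[6,6,12] → #
    (3,1)@(7, 3): e=[2,-6,28] → ·
    (2,2)@(5, 5): e=[14,6,4] → #
    (3,2)@(7, 5): e=[10,-6,20] → ·
    (2,3)@(5, 7): e=[22,6,-4] → ·
  covered (3 px):
    · # · · · · · · · ·
    · · # · · · · · · ·
    · · # · · · · · · ·
    · · · · · · · · · ·
    · · · · · · · · · ·
    · · · · · · · · · ·

Answer: [[6,2],[4,3],[5,3],[3,4],[4,4]]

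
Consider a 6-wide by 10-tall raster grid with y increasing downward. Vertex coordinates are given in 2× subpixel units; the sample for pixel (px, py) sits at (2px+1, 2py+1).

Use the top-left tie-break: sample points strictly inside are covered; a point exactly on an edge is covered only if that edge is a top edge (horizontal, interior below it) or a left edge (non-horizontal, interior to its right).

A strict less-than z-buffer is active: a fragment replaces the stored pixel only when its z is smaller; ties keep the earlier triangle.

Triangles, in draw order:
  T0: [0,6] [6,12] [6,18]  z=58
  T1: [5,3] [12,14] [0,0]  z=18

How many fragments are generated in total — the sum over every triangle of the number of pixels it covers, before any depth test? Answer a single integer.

T0:
  2·area = 36
  edge (0, 6)→(6, 12): d=(6,6) right/bottom  bias=-1
  edge (6, 12)→(6, 18): d=(0,6) right/bottom  bias=-1
  edge (6, 18)→(0, 6): d=(-6,-12) top-left  bias=+0
    (0,3)@(1, 7): e=[0,30,6] → ·  [on edge]
    (1,4)@(3, 9): e=[0,18,18] → ·  [on edge]
    (1,5)@(3, 11): e=[12,18,6] → █
    (2,5)@(5, 11): e=[0,6,30] → ·  [on edge]
    (1,6)@(3, 13): e=[24,18,-6] → ·
    (2,6)@(5, 13): e=[12,6,18] → █
    (3,6)@(7, 13): e=[0,-6,42] → ·  [on edge]
    (2,7)@(5, 15): e=[24,6,6] → █
    (3,7)@(7, 15): e=[12,-6,30] → ·
    (4,7)@(9, 15): e=[0,-18,54] → ·  [on edge]
    (2,8)@(5, 17): e=[36,6,-6] → ·
    (5,8)@(11, 17): e=[0,-30,66] → ·  [on edge]
  covered (3 px):
    · · · · · ·
    · · · · · ·
    · · · · · ·
    · · · · · ·
    · · · · · ·
    · █ · · · ·
    · · █ · · ·
    · · █ · · ·
    · · · · · ·
    · · · · · ·
T1:
  2·area = 34
  edge (5, 3)→(12, 14): d=(7,11) right/bottom  bias=-1
  edge (12, 14)→(0, 0): d=(-12,-14) top-left  bias=+0
  edge (0, 0)→(5, 3): d=(5,3) right/bottom  bias=-1
    (0,0)@(1, 1): e=[30,2,2] → █
    (1,0)@(3, 1): e=[8,30,-4] → ·
    (0,1)@(1, 3): e=[44,-22,12] → ·
    (1,1)@(3, 3): e=[22,6,6] → █
    (2,1)@(5, 3): e=[0,34,0] → ·  [on edge]
    (1,2)@(3, 5): e=[36,-18,16] → ·
    (2,2)@(5, 5): e=[14,10,10] → █
    (3,2)@(7, 5): e=[-8,38,4] → ·
    (2,3)@(5, 7): e=[28,-14,20] → ·
    (3,3)@(7, 7): e=[6,14,14] → █
    (4,3)@(9, 7): e=[-16,42,8] → ·
    (3,4)@(7, 9): e=[20,-10,24] → ·
  covered (4 px):
    █ · · · · ·
    · █ · · · ·
    · · █ · · ·
    · · · █ · ·
    · · · · · ·
    · · · · · ·
    · · · · · ·
    · · · · · ·
    · · · · · ·
    · · · · · ·

Answer: 7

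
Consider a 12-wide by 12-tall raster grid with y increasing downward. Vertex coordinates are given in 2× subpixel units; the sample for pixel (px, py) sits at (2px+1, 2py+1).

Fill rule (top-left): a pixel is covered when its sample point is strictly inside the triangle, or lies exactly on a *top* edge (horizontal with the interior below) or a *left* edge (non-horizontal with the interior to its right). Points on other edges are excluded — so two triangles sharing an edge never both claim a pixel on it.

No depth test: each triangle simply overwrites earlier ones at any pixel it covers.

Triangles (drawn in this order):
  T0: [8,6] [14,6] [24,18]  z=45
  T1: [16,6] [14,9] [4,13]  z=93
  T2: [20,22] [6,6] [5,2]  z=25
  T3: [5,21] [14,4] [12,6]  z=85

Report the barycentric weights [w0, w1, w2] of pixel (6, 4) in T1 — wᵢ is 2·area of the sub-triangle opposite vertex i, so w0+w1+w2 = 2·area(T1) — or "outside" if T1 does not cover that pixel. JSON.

T0:
  2·area = 72
  edge (8, 6)→(14, 6): d=(6,0) top-left  bias=+0
  edge (14, 6)→(24, 18): d=(10,12) right/bottom  bias=-1
  edge (24, 18)→(8, 6): d=(-16,-12) top-left  bias=+0
    (5,3)@(11, 7): e=[6,46,20] → #
    (6,3)@(13, 7): e=[6,22,44] → #
    (7,3)@(15, 7): e=[6,-2,68] → ·
    (5,4)@(11, 9): e=[18,66,-12] → ·
    (6,4)@(13, 9): e=[18,42,12] → #
    (7,4)@(15, 9): e=[18,18,36] → #
    (8,4)@(17, 9): e=[18,-6,60] → ·
    (6,5)@(13, 11): e=[30,62,-20] → ·
    (7,5)@(15, 11): e=[30,38,4] → #
    (8,5)@(17, 11): e=[30,14,28] → #
    (9,5)@(19, 11): e=[30,-10,52] → ·
    (7,6)@(15, 13): e=[42,58,-28] → ·
  covered (9 px):
    · · · · · · · · · · · ·
    · · · · · · · · · · · ·
    · · · · · · · · · · · ·
    · · · · · # # · · · · ·
    · · · · · · # # · · · ·
    · · · · · · · # # · · ·
    · · · · · · · · · # · ·
    · · · · · · · · · · # ·
    · · · · · · · · · · · #
    · · · · · · · · · · · ·
    · · · · · · · · · · · ·
    · · · · · · · · · · · ·
T1:
  2·area = 22
  edge (16, 6)→(14, 9): d=(-2,3) right/bottom  bias=-1
  edge (14, 9)→(4, 13): d=(-10,4) right/bottom  bias=-1
  edge (4, 13)→(16, 6): d=(12,-7) top-left  bias=+0
    (7,3)@(15, 7): e=[1,16,5] → #
    (8,3)@(17, 7): e=[-5,8,19] → ·
    (9,3)@(19, 7): e=[-11,0,33] → ·  [on edge]
    (5,4)@(11, 9): e=[9,12,1] → #
    (6,4)@(13, 9): e=[3,4,15] → #
    (7,4)@(15, 9): e=[-3,-4,29] → ·
    (4,5)@(9, 11): e=[11,0,11] → ·  [on edge]
    (5,5)@(11, 11): e=[5,-8,25] → ·
    (6,5)@(13, 11): e=[-1,-16,39] → ·
  covered (3 px):
    · · · · · · · · · · · ·
    · · · · · · · · · · · ·
    · · · · · · · · · · · ·
    · · · · · · · # · · · ·
    · · · · · # # · · · · ·
    · · · · · · · · · · · ·
    · · · · · · · · · · · ·
    · · · · · · · · · · · ·
    · · · · · · · · · · · ·
    · · · · · · · · · · · ·
    · · · · · · · · · · · ·
    · · · · · · · · · · · ·
T2:
  2·area = 40
  edge (20, 22)→(6, 6): d=(-14,-16) top-left  bias=+0
  edge (6, 6)→(5, 2): d=(-1,-4) top-left  bias=+0
  edge (5, 2)→(20, 22): d=(15,20) right/bottom  bias=-1
    (3,2)@(7, 5): e=[30,5,5] → #
    (4,2)@(9, 5): e=[62,13,-35] → ·
    (3,3)@(7, 7): e=[2,3,35] → #
    (4,3)@(9, 7): e=[34,11,-5] → ·
    (3,4)@(7, 9): e=[-26,1,65] → ·
    (4,4)@(9, 9): e=[6,9,25] → #
    (5,4)@(11, 9): e=[38,17,-15] → ·
    (4,5)@(9, 11): e=[-22,7,55] → ·
    (5,5)@(11, 11): e=[10,15,15] → #
    (6,5)@(13, 11): e=[42,23,-25] → ·
    (5,6)@(11, 13): e=[-18,13,45] → ·
    (6,6)@(13, 13): e=[14,21,5] → #
  covered (5 px):
    · · · · · · · · · · · ·
    · · · · · · · · · · · ·
    · · · # · · · · · · · ·
    · · · # · · · · · · · ·
    · · · · # · · · · · · ·
    · · · · · # · · · · · ·
    · · · · · · # · · · · ·
    · · · · · · · · · · · ·
    · · · · · · · · · · · ·
    · · · · · · · · · · · ·
    · · · · · · · · · · · ·
    · · · · · · · · · · · ·
T3:
  2·area = 16  (B↔C swapped to make it positive)
  edge (5, 21)→(12, 6): d=(7,-15) top-left  bias=+0
  edge (12, 6)→(14, 4): d=(2,-2) top-left  bias=+0
  edge (14, 4)→(5, 21): d=(-9,17) right/bottom  bias=-1
    (8,0)@(17, 1): e=[40,0,-24] → ·  [on edge]
    (7,1)@(15, 3): e=[24,0,-8] → ·  [on edge]
    (6,2)@(13, 5): e=[8,0,8] → #  [on edge]
    (7,2)@(15, 5): e=[38,4,-26] → ·
    (5,3)@(11, 7): e=[-8,0,24] → ·  [on edge]
    (6,3)@(13, 7): e=[22,4,-10] → ·
    (4,4)@(9, 9): e=[-24,0,40] → ·  [on edge]
    (5,4)@(11, 9): e=[6,4,6] → #
    (6,4)@(13, 9): e=[36,8,-28] → ·
    (3,5)@(7, 11): e=[-40,0,56] → ·  [on edge]
    (5,5)@(11, 11): e=[20,8,-12] → ·
    (2,6)@(5, 13): e=[-56,0,72] → ·  [on edge]
    (1,7)@(3, 15): e=[-72,0,88] → ·  [on edge]
    (0,8)@(1, 17): e=[-88,0,104] → ·  [on edge]
    (2,10)@(5, 21): e=[0,16,0] → ·  [on edge]
  covered (4 px):
    · · · · · · · · · · · ·
    · · · · · · · · · · · ·
    · · · · · · # · · · · ·
    · · · · · · · · · · · ·
    · · · · · # · · · · · ·
    · · · · · · · · · · · ·
    · · · · # · · · · · · ·
    · · · · · · · · · · · ·
    · · · # · · · · · · · ·
    · · · · · · · · · · · ·
    · · · · · · · · · · · ·
    · · · · · · · · · · · ·

Answer: [4,15,3]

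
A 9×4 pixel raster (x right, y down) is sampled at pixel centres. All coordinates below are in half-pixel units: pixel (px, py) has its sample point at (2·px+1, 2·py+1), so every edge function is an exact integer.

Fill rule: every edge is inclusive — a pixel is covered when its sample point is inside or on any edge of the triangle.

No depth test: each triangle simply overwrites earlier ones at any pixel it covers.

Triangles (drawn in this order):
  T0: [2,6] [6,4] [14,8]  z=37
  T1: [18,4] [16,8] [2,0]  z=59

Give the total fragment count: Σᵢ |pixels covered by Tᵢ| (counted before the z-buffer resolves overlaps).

T0:
  2·area = 32
  edge (2, 6)→(6, 4): d=(4,-2) inclusive
  edge (6, 4)→(14, 8): d=(8,4) inclusive
  edge (14, 8)→(2, 6): d=(-12,-2) inclusive
    (2,2)@(5, 5): e=[2,12,18] → #
    (3,2)@(7, 5): e=[6,4,22] → #
    (4,2)@(9, 5): e=[10,-4,26] → ·
    (2,3)@(5, 7): e=[10,28,-6] → ·
    (3,3)@(7, 7): e=[14,20,-2] → ·
    (4,3)@(9, 7): e=[18,12,2] → #
    (5,3)@(11, 7): e=[22,4,6] → #
    (6,3)@(13, 7): e=[26,-4,10] → ·
  covered (4 px):
    · · · · · · · · ·
    · · · · · · · · ·
    · · # # · · · · ·
    · · · · # # · · ·
T1:
  2·area = 72
  edge (18, 4)→(16, 8): d=(-2,4) inclusive
  edge (16, 8)→(2, 0): d=(-14,-8) inclusive
  edge (2, 0)→(18, 4): d=(16,4) inclusive
    (2,0)@(5, 1): e=[58,10,4] → #
    (3,0)@(7, 1): e=[50,26,-4] → ·
    (2,1)@(5, 3): e=[54,-18,36] → ·
    (4,1)@(9, 3): e=[38,14,20] → #
    (5,1)@(11, 3): e=[30,30,12] → #
    (6,1)@(13, 3): e=[22,46,4] → #
    (7,1)@(15, 3): e=[14,62,-4] → ·
    (4,2)@(9, 5): e=[34,-14,52] → ·
    (5,2)@(11, 5): e=[26,2,44] → #
    (7,2)@(15, 5): e=[10,34,28] → #
    (8,2)@(17, 5): e=[2,50,20] → #
    (5,3)@(11, 7): e=[22,-26,76] → ·
  covered (9 px):
    · · # · · · · · ·
    · · · · # # # · ·
    · · · · · # # # #
    · · · · · · · # ·

Result: 13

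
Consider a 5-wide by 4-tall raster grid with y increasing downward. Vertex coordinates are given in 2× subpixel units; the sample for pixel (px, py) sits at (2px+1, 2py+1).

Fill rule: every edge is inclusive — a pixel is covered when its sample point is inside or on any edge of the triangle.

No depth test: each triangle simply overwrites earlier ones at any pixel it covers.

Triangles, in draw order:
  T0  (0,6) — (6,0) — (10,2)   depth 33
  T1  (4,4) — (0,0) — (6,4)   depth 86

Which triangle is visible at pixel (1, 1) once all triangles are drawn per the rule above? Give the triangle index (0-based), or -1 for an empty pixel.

T0:
  2·area = 36
  edge (0, 6)→(6, 0): d=(6,-6) inclusive
  edge (6, 0)→(10, 2): d=(4,2) inclusive
  edge (10, 2)→(0, 6): d=(-10,4) inclusive
    (2,0)@(5, 1): e=[0,6,30] → █  [on edge]
    (3,0)@(7, 1): e=[12,2,22] → █
    (4,0)@(9, 1): e=[24,-2,14] → ·
    (1,1)@(3, 3): e=[0,18,18] → █  [on edge]
    (4,1)@(9, 3): e=[36,6,-6] → ·
    (0,2)@(1, 5): e=[0,30,6] → █  [on edge]
    (1,2)@(3, 5): e=[12,26,-2] → ·
    (2,2)@(5, 5): e=[24,22,-10] → ·
    (3,2)@(7, 5): e=[36,18,-18] → ·
    (0,3)@(1, 7): e=[12,38,-14] → ·
  covered (6 px):
    · · █ █ ·
    · █ █ █ ·
    █ · · · ·
    · · · · ·
T1:
  2·area = 8
  edge (4, 4)→(0, 0): d=(-4,-4) inclusive
  edge (0, 0)→(6, 4): d=(6,4) inclusive
  edge (6, 4)→(4, 4): d=(-2,0) inclusive
    (0,0)@(1, 1): e=[0,2,6] → █  [on edge]
    (1,0)@(3, 1): e=[8,-6,6] → ·
    (0,1)@(1, 3): e=[-8,14,2] → ·
    (1,1)@(3, 3): e=[0,6,2] → █  [on edge]
    (2,1)@(5, 3): e=[8,-2,2] → ·
    (1,2)@(3, 5): e=[-8,18,-2] → ·
    (2,2)@(5, 5): e=[0,10,-2] → ·  [on edge]
    (3,3)@(7, 7): e=[0,14,-6] → ·  [on edge]
  covered (2 px):
    █ · · · ·
    · █ · · ·
    · · · · ·
    · · · · ·

Z-buffer (winner per pixel, '.' = empty):
  1 . 0 0 .
  . 1 0 0 .
  0 . . . .
  . . . . .

Final: 1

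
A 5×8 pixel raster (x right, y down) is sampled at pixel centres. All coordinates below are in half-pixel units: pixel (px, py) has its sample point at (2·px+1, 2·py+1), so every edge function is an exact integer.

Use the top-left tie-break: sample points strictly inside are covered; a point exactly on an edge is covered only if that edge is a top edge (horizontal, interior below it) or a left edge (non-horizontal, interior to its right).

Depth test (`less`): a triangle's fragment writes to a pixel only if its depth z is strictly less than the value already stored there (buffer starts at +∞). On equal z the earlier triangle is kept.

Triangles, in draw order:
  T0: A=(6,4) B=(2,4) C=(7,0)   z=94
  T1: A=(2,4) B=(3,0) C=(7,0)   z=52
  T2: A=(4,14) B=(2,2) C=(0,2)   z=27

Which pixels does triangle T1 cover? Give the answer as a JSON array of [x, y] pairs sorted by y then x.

T0:
  2·area = 16
  edge (6, 4)→(2, 4): d=(-4,0) right/bottom  bias=-1
  edge (2, 4)→(7, 0): d=(5,-4) top-left  bias=+0
  edge (7, 0)→(6, 4): d=(-1,4) right/bottom  bias=-1
    (2,1)@(5, 3): e=[4,7,5] → #
    (3,1)@(7, 3): e=[4,15,-3] → ·
    (2,2)@(5, 5): e=[-4,17,3] → ·
  covered (1 px):
    · · · · ·
    · · # · ·
    · · · · ·
    · · · · ·
    · · · · ·
    · · · · ·
    · · · · ·
    · · · · ·
T1:
  2·area = 16
  edge (2, 4)→(3, 0): d=(1,-4) top-left  bias=+0
  edge (3, 0)→(7, 0): d=(4,0) top-left  bias=+0
  edge (7, 0)→(2, 4): d=(-5,4) right/bottom  bias=-1
    (1,0)@(3, 1): e=[1,4,11] → #
    (2,0)@(5, 1): e=[9,4,3] → #
    (3,0)@(7, 1): e=[17,4,-5] → ·
    (1,1)@(3, 3): e=[3,12,1] → #
    (2,1)@(5, 3): e=[11,12,-7] → ·
    (1,2)@(3, 5): e=[5,20,-9] → ·
  covered (3 px):
    · # # · ·
    · # · · ·
    · · · · ·
    · · · · ·
    · · · · ·
    · · · · ·
    · · · · ·
    · · · · ·
T2:
  2·area = 24  (B↔C swapped to make it positive)
  edge (4, 14)→(0, 2): d=(-4,-12) top-left  bias=+0
  edge (0, 2)→(2, 2): d=(2,0) top-left  bias=+0
  edge (2, 2)→(4, 14): d=(2,12) right/bottom  bias=-1
    (0,1)@(1, 3): e=[8,2,14] → #
    (1,1)@(3, 3): e=[32,2,-10] → ·
    (0,2)@(1, 5): e=[0,6,18] → #  [on edge]
    (1,2)@(3, 5): e=[24,6,-6] → ·
    (0,3)@(1, 7): e=[-8,10,22] → ·
    (1,4)@(3, 9): e=[8,14,2] → #
    (2,4)@(5, 9): e=[32,14,-22] → ·
    (1,5)@(3, 11): e=[0,18,6] → #  [on edge]
    (2,5)@(5, 11): e=[24,18,-18] → ·
    (1,6)@(3, 13): e=[-8,22,10] → ·
  covered (4 px):
    · · · · ·
    # · · · ·
    # · · · ·
    · · · · ·
    · # · · ·
    · # · · ·
    · · · · ·
    · · · · ·

Answer: [[1,0],[2,0],[1,1]]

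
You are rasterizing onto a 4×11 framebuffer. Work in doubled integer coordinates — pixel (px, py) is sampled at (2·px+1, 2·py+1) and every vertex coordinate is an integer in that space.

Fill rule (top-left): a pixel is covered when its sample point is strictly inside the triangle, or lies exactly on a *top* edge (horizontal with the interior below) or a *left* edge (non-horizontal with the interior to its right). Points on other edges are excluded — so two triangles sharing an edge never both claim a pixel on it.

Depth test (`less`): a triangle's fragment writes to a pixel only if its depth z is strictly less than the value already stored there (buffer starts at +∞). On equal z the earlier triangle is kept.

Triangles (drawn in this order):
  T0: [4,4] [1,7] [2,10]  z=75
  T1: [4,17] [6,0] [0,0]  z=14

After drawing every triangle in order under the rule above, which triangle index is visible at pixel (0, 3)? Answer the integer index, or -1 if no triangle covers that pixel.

T0:
  2·area = 12  (B↔C swapped to make it positive)
  edge (4, 4)→(2, 10): d=(-2,6) right/bottom  bias=-1
  edge (2, 10)→(1, 7): d=(-1,-3) top-left  bias=+0
  edge (1, 7)→(4, 4): d=(3,-3) top-left  bias=+0
    (2,0)@(5, 1): e=[0,18,-6] → ·  [on edge]
    (3,0)@(7, 1): e=[-12,24,0] → ·  [on edge]
    (2,1)@(5, 3): e=[-4,16,0] → ·  [on edge]
    (1,2)@(3, 5): e=[4,8,0] → #  [on edge]
    (2,2)@(5, 5): e=[-8,14,6] → ·
    (0,3)@(1, 7): e=[12,0,0] → #  [on edge]
    (1,3)@(3, 7): e=[0,6,6] → ·  [on edge]
    (0,4)@(1, 9): e=[8,-2,6] → ·
    (0,6)@(1, 13): e=[0,-6,18] → ·  [on edge]
    (1,6)@(3, 13): e=[-12,0,24] → ·  [on edge]
    (2,9)@(5, 19): e=[-36,0,48] → ·  [on edge]
  covered (2 px):
    · · · ·
    · · · ·
    · # · ·
    # · · ·
    · · · ·
    · · · ·
    · · · ·
    · · · ·
    · · · ·
    · · · ·
    · · · ·
T1:
  2·area = 102  (B↔C swapped to make it positive)
  edge (4, 17)→(0, 0): d=(-4,-17) top-left  bias=+0
  edge (0, 0)→(6, 0): d=(6,0) top-left  bias=+0
  edge (6, 0)→(4, 17): d=(-2,17) right/bottom  bias=-1
    (0,0)@(1, 1): e=[13,6,83] → #
    (1,0)@(3, 1): e=[47,6,49] → #
    (2,0)@(5, 1): e=[81,6,15] → #
    (3,0)@(7, 1): e=[115,6,-19] → ·
    (0,1)@(1, 3): e=[5,18,79] → #
    (3,1)@(7, 3): e=[107,18,-23] → ·
    (0,2)@(1, 5): e=[-3,30,75] → ·
    (1,2)@(3, 5): e=[31,30,41] → #
    (3,2)@(7, 5): e=[99,30,-27] → ·
    (1,3)@(3, 7): e=[23,42,37] → #
    (3,3)@(7, 7): e=[91,42,-31] → ·
    (1,4)@(3, 9): e=[15,54,33] → #
  covered (12 px):
    # # # ·
    # # # ·
    · # # ·
    · # # ·
    · # · ·
    · # · ·
    · · · ·
    · · · ·
    · · · ·
    · · · ·
    · · · ·

Z-buffer (winner per pixel, '.' = empty):
  1 1 1 .
  1 1 1 .
  . 1 1 .
  0 1 1 .
  . 1 . .
  . 1 . .
  . . . .
  . . . .
  . . . .
  . . . .
  . . . .

Final: 0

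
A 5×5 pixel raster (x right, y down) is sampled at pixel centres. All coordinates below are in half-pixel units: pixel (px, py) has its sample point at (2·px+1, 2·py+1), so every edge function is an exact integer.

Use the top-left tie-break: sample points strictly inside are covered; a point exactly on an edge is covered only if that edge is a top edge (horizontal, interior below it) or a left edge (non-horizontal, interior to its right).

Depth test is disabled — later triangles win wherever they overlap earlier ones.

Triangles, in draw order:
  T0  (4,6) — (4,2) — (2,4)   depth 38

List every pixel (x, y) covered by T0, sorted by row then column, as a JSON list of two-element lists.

T0:
  2·area = 8  (B↔C swapped to make it positive)
  edge (4, 6)→(2, 4): d=(-2,-2) top-left  bias=+0
  edge (2, 4)→(4, 2): d=(2,-2) top-left  bias=+0
  edge (4, 2)→(4, 6): d=(0,4) right/bottom  bias=-1
    (2,0)@(5, 1): e=[12,0,-4] → ·  [on edge]
    (0,1)@(1, 3): e=[0,-4,12] → ·  [on edge]
    (1,1)@(3, 3): e=[4,0,4] → #  [on edge]
    (2,1)@(5, 3): e=[8,4,-4] → ·
    (0,2)@(1, 5): e=[-4,0,12] → ·  [on edge]
    (1,2)@(3, 5): e=[0,4,4] → #  [on edge]
    (2,2)@(5, 5): e=[4,8,-4] → ·
    (1,3)@(3, 7): e=[-4,8,4] → ·
    (2,3)@(5, 7): e=[0,12,-4] → ·  [on edge]
    (3,4)@(7, 9): e=[0,20,-12] → ·  [on edge]
  covered (2 px):
    · · · · ·
    · # · · ·
    · # · · ·
    · · · · ·
    · · · · ·

Answer: [[1,1],[1,2]]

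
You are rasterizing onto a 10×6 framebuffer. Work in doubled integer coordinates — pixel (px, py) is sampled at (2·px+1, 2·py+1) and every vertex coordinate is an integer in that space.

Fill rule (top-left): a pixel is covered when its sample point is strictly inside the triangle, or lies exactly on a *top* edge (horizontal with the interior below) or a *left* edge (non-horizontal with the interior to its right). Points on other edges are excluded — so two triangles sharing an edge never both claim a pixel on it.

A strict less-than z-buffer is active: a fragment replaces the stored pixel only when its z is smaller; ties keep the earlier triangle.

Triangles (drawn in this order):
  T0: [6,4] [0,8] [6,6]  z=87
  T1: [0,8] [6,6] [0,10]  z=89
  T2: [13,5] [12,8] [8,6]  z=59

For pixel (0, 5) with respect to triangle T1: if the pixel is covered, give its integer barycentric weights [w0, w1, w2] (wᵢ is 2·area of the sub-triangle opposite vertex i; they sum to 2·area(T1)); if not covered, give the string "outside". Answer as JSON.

T0:
  2·area = 12  (B↔C swapped to make it positive)
  edge (6, 4)→(6, 6): d=(0,2) right/bottom  bias=-1
  edge (6, 6)→(0, 8): d=(-6,2) right/bottom  bias=-1
  edge (0, 8)→(6, 4): d=(6,-4) top-left  bias=+0
    (7,1)@(15, 3): e=[-18,0,30] → ·  [on edge]
    (2,2)@(5, 5): e=[2,8,2] → █
    (3,2)@(7, 5): e=[-2,4,10] → ·
    (4,2)@(9, 5): e=[-6,0,18] → ·  [on edge]
    (1,3)@(3, 7): e=[6,0,6] → ·  [on edge]
    (2,3)@(5, 7): e=[2,-4,14] → ·
  covered (1 px):
    · · · · · · · · · ·
    · · · · · · · · · ·
    · · █ · · · · · · ·
    · · · · · · · · · ·
    · · · · · · · · · ·
    · · · · · · · · · ·
T1:
  2·area = 12
  edge (0, 8)→(6, 6): d=(6,-2) top-left  bias=+0
  edge (6, 6)→(0, 10): d=(-6,4) right/bottom  bias=-1
  edge (0, 10)→(0, 8): d=(0,-2) top-left  bias=+0
    (7,1)@(15, 3): e=[0,-18,30] → ·  [on edge]
    (4,2)@(9, 5): e=[0,-6,18] → ·  [on edge]
    (1,3)@(3, 7): e=[0,6,6] → █  [on edge]
    (2,3)@(5, 7): e=[4,-2,10] → ·
    (0,4)@(1, 9): e=[8,2,2] → █
    (1,4)@(3, 9): e=[12,-6,6] → ·
    (0,5)@(1, 11): e=[20,-10,2] → ·
  covered (2 px):
    · · · · · · · · · ·
    · · · · · · · · · ·
    · · · · · · · · · ·
    · █ · · · · · · · ·
    █ · · · · · · · · ·
    · · · · · · · · · ·
T2:
  2·area = 14
  edge (13, 5)→(12, 8): d=(-1,3) right/bottom  bias=-1
  edge (12, 8)→(8, 6): d=(-4,-2) top-left  bias=+0
  edge (8, 6)→(13, 5): d=(5,-1) top-left  bias=+0
    (6,2)@(13, 5): e=[0,14,0] → ·  [on edge]
    (1,3)@(3, 7): e=[28,-14,0] → ·  [on edge]
    (5,3)@(11, 7): e=[4,2,8] → █
    (6,3)@(13, 7): e=[-2,6,10] → ·
    (5,4)@(11, 9): e=[2,-6,18] → ·
    (5,5)@(11, 11): e=[0,-14,28] → ·  [on edge]
  covered (1 px):
    · · · · · · · · · ·
    · · · · · · · · · ·
    · · · · · · · · · ·
    · · · · · █ · · · ·
    · · · · · · · · · ·
    · · · · · · · · · ·

Final: "outside"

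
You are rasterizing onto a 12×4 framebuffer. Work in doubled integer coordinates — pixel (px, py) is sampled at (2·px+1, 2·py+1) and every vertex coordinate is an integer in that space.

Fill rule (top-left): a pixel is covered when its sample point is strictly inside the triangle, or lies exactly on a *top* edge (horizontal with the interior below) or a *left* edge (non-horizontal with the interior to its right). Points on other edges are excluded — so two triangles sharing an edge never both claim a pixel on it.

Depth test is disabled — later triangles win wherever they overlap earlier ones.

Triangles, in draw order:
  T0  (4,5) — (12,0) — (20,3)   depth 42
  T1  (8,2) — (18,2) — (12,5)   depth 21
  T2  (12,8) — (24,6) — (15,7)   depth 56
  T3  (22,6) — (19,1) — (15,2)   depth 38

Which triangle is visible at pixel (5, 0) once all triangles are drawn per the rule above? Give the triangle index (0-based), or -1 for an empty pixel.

T0:
  2·area = 64
  edge (4, 5)→(12, 0): d=(8,-5) top-left  bias=+0
  edge (12, 0)→(20, 3): d=(8,3) right/bottom  bias=-1
  edge (20, 3)→(4, 5): d=(-16,2) right/bottom  bias=-1
    (5,0)@(11, 1): e=[3,11,50] → X
    (6,0)@(13, 1): e=[13,5,46] → X
    (7,0)@(15, 1): e=[23,-1,42] → .
    (4,1)@(9, 3): e=[9,33,22] → X
    (7,1)@(15, 3): e=[39,15,10] → X
    (8,1)@(17, 3): e=[49,9,6] → X
    (9,1)@(19, 3): e=[59,3,2] → X
    (10,1)@(21, 3): e=[69,-3,-2] → .
    (4,2)@(9, 5): e=[25,49,-10] → .
    (5,2)@(11, 5): e=[35,43,-14] → .
    (6,2)@(13, 5): e=[45,37,-18] → .
    (7,2)@(15, 5): e=[55,31,-22] → .
  covered (8 px):
    . . . . . X X . . . . .
    . . . . X X X X X X . .
    . . . . . . . . . . . .
    . . . . . . . . . . . .
T1:
  2·area = 30
  edge (8, 2)→(18, 2): d=(10,0) top-left  bias=+0
  edge (18, 2)→(12, 5): d=(-6,3) right/bottom  bias=-1
  edge (12, 5)→(8, 2): d=(-4,-3) top-left  bias=+0
    (5,1)@(11, 3): e=[10,15,5] → X
    (6,1)@(13, 3): e=[10,9,11] → X
    (7,1)@(15, 3): e=[10,3,17] → X
    (8,1)@(17, 3): e=[10,-3,23] → .
    (5,2)@(11, 5): e=[30,3,-3] → .
    (6,2)@(13, 5): e=[30,-3,3] → .
    (7,2)@(15, 5): e=[30,-9,9] → .
  covered (3 px):
    . . . . . . . . . . . .
    . . . . . X X X . . . .
    . . . . . . . . . . . .
    . . . . . . . . . . . .
T2:
  2·area = 6  (B↔C swapped to make it positive)
  edge (12, 8)→(15, 7): d=(3,-1) top-left  bias=+0
  edge (15, 7)→(24, 6): d=(9,-1) top-left  bias=+0
  edge (24, 6)→(12, 8): d=(-12,2) right/bottom  bias=-1
    (10,2)@(21, 5): e=[0,-12,18] → .  [on edge]
    (7,3)@(15, 7): e=[0,0,6] → X  [on edge]
    (8,3)@(17, 7): e=[2,2,2] → X
    (9,3)@(19, 7): e=[4,4,-2] → .
  covered (2 px):
    . . . . . . . . . . . .
    . . . . . . . . . . . .
    . . . . . . . . . . . .
    . . . . . . . X X . . .
T3:
  2·area = 23  (B↔C swapped to make it positive)
  edge (22, 6)→(15, 2): d=(-7,-4) top-left  bias=+0
  edge (15, 2)→(19, 1): d=(4,-1) top-left  bias=+0
  edge (19, 1)→(22, 6): d=(3,5) right/bottom  bias=-1
    (9,0)@(19, 1): e=[23,0,0] → .  [on edge]
    (5,1)@(11, 3): e=[-23,0,46] → .  [on edge]
    (8,1)@(17, 3): e=[1,6,16] → X
    (9,1)@(19, 3): e=[9,8,6] → X
    (10,1)@(21, 3): e=[17,10,-4] → .
    (1,2)@(3, 5): e=[-69,0,92] → .  [on edge]
    (8,2)@(17, 5): e=[-13,14,22] → .
    (9,2)@(19, 5): e=[-5,16,12] → .
    (10,2)@(21, 5): e=[3,18,2] → X
    (11,2)@(23, 5): e=[11,20,-8] → .
    (10,3)@(21, 7): e=[-11,26,8] → .
  covered (3 px):
    . . . . . . . . . . . .
    . . . . . . . . X X . .
    . . . . . . . . . . X .
    . . . . . . . . . . . .

Z-buffer (winner per pixel, '.' = empty):
  . . . . . 0 0 . . . . .
  . . . . 0 1 1 1 3 3 . .
  . . . . . . . . . . 3 .
  . . . . . . . 2 2 . . .

Result: 0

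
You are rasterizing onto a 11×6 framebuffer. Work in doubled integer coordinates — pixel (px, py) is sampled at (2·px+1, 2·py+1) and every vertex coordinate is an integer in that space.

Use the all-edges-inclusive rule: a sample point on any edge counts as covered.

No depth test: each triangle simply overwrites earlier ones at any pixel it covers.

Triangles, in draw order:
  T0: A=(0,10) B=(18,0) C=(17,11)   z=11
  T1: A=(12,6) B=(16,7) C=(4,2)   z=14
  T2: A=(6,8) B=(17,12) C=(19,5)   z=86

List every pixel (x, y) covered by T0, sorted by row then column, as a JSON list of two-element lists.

T0:
  2·area = 188
  edge (0, 10)→(18, 0): d=(18,-10) inclusive
  edge (18, 0)→(17, 11): d=(-1,11) inclusive
  edge (17, 11)→(0, 10): d=(-17,-1) inclusive
    (8,0)@(17, 1): e=[8,10,170] → X
    (9,0)@(19, 1): e=[28,-12,172] → .
    (6,1)@(13, 3): e=[4,52,132] → X
    (7,1)@(15, 3): e=[24,30,134] → X
    (9,1)@(19, 3): e=[64,-14,138] → .
    (4,2)@(9, 5): e=[0,94,94] → X  [on edge]
    (5,2)@(11, 5): e=[20,72,96] → X
    (9,2)@(19, 5): e=[100,-16,104] → .
    (3,3)@(7, 7): e=[16,114,58] → X
    (9,3)@(19, 7): e=[136,-18,70] → .
    (1,4)@(3, 9): e=[12,156,20] → X
    (2,4)@(5, 9): e=[32,134,22] → X
    (8,5)@(17, 11): e=[188,0,0] → X  [on edge]
  covered (24 px):
    . . . . . . . . X . .
    . . . . . . X X X . .
    . . . . X X X X X . .
    . . . X X X X X X . .
    . X X X X X X X X . .
    . . . . . . . . X . .
T1:
  2·area = 8  (B↔C swapped to make it positive)
  edge (12, 6)→(4, 2): d=(-8,-4) inclusive
  edge (4, 2)→(16, 7): d=(12,5) inclusive
  edge (16, 7)→(12, 6): d=(-4,-1) inclusive
    (5,2)@(11, 5): e=[4,1,3] → X
    (6,2)@(13, 5): e=[12,-9,5] → .
    (5,3)@(11, 7): e=[-12,25,-5] → .
  covered (1 px):
    . . . . . . . . . . .
    . . . . . . . . . . .
    . . . . . X . . . . .
    . . . . . . . . . . .
    . . . . . . . . . . .
    . . . . . . . . . . .
T2:
  2·area = 85  (B↔C swapped to make it positive)
  edge (6, 8)→(19, 5): d=(13,-3) inclusive
  edge (19, 5)→(17, 12): d=(-2,7) inclusive
  edge (17, 12)→(6, 8): d=(-11,-4) inclusive
    (9,2)@(19, 5): e=[0,0,85] → X  [on edge]
    (10,2)@(21, 5): e=[6,-14,93] → .
    (5,3)@(11, 7): e=[2,52,31] → X
    (6,3)@(13, 7): e=[8,38,39] → X
    (7,3)@(15, 7): e=[14,24,47] → X
    (8,3)@(17, 7): e=[20,10,55] → X
    (9,3)@(19, 7): e=[26,-4,63] → .
    (4,4)@(9, 9): e=[22,62,1] → X
    (9,4)@(19, 9): e=[52,-8,41] → .
    (4,5)@(9, 11): e=[48,58,-21] → .
    (5,5)@(11, 11): e=[54,44,-13] → .
    (6,5)@(13, 11): e=[60,30,-5] → .
  covered (12 px):
    . . . . . . . . . . .
    . . . . . . . . . . .
    . . . . . . . . . X .
    . . . . . X X X X . .
    . . . . X X X X X . .
    . . . . . . . X X . .

Final: [[8,0],[6,1],[7,1],[8,1],[4,2],[5,2],[6,2],[7,2],[8,2],[3,3],[4,3],[5,3],[6,3],[7,3],[8,3],[1,4],[2,4],[3,4],[4,4],[5,4],[6,4],[7,4],[8,4],[8,5]]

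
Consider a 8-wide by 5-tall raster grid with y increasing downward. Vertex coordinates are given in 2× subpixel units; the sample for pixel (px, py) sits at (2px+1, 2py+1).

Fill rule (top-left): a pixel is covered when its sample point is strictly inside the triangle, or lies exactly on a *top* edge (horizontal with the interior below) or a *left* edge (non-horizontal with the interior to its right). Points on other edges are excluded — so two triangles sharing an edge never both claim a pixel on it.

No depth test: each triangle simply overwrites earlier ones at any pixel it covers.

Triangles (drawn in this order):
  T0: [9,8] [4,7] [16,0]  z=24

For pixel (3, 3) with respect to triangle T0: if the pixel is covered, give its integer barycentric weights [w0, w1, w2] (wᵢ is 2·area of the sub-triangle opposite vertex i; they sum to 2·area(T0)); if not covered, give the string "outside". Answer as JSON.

T0:
  2·area = 47
  edge (9, 8)→(4, 7): d=(-5,-1) top-left  bias=+0
  edge (4, 7)→(16, 0): d=(12,-7) top-left  bias=+0
  edge (16, 0)→(9, 8): d=(-7,8) right/bottom  bias=-1
    (7,0)@(15, 1): e=[41,5,1] → #
    (5,1)@(11, 3): e=[27,1,19] → #
    (6,1)@(13, 3): e=[29,15,3] → #
    (7,1)@(15, 3): e=[31,29,-13] → ·
    (4,2)@(9, 5): e=[15,11,21] → #
    (6,2)@(13, 5): e=[19,39,-11] → ·
    (2,3)@(5, 7): e=[1,7,39] → #
    (3,3)@(7, 7): e=[3,21,23] → #
    (5,3)@(11, 7): e=[7,49,-9] → ·
    (2,4)@(5, 9): e=[-9,31,25] → ·
    (3,4)@(7, 9): e=[-7,45,9] → ·
    (4,4)@(9, 9): e=[-5,59,-7] → ·
  covered (8 px):
    · · · · · · · #
    · · · · · # # ·
    · · · · # # · ·
    · · # # # · · ·
    · · · · · · · ·

Answer: [21,23,3]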